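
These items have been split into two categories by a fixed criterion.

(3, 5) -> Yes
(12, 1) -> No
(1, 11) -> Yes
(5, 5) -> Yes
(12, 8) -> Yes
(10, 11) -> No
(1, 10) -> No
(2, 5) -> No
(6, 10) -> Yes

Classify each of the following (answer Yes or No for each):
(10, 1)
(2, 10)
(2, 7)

No, Yes, No

One predicate separates the groups cleanly: sum is even.
(10, 1) → 10+1 = 11 → No. (2, 10) → 2+10 = 12 → Yes. (2, 7) → 2+7 = 9 → No.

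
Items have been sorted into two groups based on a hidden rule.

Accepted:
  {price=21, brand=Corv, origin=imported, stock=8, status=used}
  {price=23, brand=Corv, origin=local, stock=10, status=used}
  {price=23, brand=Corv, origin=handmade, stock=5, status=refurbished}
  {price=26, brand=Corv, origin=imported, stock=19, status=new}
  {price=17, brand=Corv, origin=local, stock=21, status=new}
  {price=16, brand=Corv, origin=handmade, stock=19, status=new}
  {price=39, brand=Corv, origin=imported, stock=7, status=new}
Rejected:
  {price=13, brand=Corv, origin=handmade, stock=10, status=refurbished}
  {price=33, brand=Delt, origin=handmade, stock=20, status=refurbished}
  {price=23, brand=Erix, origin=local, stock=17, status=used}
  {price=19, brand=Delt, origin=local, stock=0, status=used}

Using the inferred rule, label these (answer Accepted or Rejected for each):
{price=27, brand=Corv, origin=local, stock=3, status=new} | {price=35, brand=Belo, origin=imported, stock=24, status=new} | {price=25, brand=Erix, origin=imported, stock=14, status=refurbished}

The simplest hypothesis consistent with all the labels is: brand is Corv AND price ≥ 16.
{price=27, brand=Corv, origin=local, stock=3, status=new}: brand is Corv, price = 27, fits → Accepted.
{price=35, brand=Belo, origin=imported, stock=24, status=new}: brand is Belo, price = 35, doesn't qualify → Rejected.
{price=25, brand=Erix, origin=imported, stock=14, status=refurbished}: brand is Erix, price = 25, doesn't qualify → Rejected.

Accepted, Rejected, Rejected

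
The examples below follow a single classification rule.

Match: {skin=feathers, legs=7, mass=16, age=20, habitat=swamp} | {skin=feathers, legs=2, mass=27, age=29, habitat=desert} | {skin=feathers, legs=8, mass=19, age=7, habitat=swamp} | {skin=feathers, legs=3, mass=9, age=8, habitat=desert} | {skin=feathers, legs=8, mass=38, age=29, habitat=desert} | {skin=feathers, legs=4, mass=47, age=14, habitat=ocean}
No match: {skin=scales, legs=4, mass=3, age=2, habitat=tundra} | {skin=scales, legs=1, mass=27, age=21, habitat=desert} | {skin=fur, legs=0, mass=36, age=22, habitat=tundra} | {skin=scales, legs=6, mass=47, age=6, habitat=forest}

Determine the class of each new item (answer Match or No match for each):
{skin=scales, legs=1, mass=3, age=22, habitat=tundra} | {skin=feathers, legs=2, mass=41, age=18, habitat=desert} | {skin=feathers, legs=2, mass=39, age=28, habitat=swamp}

Comparing the two groups points to one rule — skin is feathers.

No match, Match, Match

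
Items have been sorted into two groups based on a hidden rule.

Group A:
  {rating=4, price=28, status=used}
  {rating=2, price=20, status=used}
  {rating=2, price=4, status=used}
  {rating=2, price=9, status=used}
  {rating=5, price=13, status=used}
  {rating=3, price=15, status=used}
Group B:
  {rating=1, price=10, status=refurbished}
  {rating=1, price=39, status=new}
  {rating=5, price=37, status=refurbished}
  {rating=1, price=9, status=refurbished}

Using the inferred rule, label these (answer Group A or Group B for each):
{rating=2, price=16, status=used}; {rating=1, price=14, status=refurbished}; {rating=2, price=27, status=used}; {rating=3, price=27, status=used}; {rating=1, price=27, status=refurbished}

Group A, Group B, Group A, Group A, Group B

The simplest hypothesis consistent with all the labels is: status is used.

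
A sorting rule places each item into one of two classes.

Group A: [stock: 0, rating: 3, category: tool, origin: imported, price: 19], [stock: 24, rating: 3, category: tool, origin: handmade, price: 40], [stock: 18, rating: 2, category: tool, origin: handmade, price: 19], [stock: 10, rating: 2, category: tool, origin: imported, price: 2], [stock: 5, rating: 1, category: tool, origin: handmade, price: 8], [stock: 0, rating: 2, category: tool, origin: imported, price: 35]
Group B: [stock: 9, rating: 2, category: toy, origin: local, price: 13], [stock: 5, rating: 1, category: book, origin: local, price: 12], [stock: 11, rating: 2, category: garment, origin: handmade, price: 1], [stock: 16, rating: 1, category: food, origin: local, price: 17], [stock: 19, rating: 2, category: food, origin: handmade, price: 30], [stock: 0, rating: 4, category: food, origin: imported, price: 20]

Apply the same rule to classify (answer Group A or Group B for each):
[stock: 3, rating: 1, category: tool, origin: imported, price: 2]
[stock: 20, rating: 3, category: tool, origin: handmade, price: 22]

Group A, Group A

One predicate separates the groups cleanly: category is tool.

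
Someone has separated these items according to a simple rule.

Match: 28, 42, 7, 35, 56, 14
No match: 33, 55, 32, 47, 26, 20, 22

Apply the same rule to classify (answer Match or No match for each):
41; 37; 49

The common property of the 'Match' items is: multiple of 7. No 'No match' item has it.
41 — 41 = 7·5 + 6, hence No match.
37 — 37 = 7·5 + 2, hence No match.
49 — 49 = 7·7, hence Match.

No match, No match, Match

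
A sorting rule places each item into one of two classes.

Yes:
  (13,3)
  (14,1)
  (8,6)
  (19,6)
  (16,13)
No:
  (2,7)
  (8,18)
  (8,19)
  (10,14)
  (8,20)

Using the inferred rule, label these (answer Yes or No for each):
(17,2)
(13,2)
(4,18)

Yes, Yes, No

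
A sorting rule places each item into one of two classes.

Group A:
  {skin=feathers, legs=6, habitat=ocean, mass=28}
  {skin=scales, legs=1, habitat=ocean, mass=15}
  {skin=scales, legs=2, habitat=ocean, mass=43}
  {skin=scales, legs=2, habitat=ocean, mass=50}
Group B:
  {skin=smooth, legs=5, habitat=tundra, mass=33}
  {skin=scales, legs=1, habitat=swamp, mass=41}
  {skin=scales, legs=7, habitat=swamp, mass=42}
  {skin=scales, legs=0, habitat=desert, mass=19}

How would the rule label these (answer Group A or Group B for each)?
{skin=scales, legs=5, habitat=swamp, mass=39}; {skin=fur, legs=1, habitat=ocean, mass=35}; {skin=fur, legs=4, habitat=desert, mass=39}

The simplest hypothesis consistent with all the labels is: habitat is ocean.
Group B: {skin=scales, legs=5, habitat=swamp, mass=39}, since habitat is swamp.
Group A: {skin=fur, legs=1, habitat=ocean, mass=35}, since habitat is ocean.
Group B: {skin=fur, legs=4, habitat=desert, mass=39}, since habitat is desert.

Group B, Group A, Group B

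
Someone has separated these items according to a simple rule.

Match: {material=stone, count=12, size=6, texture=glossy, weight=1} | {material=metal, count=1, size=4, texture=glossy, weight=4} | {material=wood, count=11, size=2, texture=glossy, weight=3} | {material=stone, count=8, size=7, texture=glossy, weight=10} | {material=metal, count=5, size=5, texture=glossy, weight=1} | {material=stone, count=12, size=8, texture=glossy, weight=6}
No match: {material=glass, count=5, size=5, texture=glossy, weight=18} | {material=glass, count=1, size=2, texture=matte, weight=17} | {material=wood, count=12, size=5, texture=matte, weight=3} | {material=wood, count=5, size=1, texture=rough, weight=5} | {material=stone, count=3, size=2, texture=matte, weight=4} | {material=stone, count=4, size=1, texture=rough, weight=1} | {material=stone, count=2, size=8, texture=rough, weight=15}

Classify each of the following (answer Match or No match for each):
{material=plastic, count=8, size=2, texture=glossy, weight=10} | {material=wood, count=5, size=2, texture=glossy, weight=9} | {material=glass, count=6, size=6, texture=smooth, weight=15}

Match, Match, No match

One predicate separates the groups cleanly: texture is glossy AND weight ≤ 10.
{material=plastic, count=8, size=2, texture=glossy, weight=10}: texture is glossy, weight = 10, passes → Match.
{material=wood, count=5, size=2, texture=glossy, weight=9}: texture is glossy, weight = 9, passes → Match.
{material=glass, count=6, size=6, texture=smooth, weight=15}: texture is smooth, weight = 15, fails this test → No match.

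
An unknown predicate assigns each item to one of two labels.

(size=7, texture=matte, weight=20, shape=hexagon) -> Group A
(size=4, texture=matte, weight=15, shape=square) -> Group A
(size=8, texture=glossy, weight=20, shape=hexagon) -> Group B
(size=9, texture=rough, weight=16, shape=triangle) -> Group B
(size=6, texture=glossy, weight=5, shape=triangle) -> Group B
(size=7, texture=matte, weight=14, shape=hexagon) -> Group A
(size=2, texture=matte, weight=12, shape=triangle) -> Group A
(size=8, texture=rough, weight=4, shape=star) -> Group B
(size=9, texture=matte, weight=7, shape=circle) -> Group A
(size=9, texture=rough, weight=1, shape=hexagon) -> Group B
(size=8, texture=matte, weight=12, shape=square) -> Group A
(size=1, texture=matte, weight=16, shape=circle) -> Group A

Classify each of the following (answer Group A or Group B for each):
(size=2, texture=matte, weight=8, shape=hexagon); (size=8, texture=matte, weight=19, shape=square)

Group A, Group A

The pattern is that an item is 'Group A' exactly when: texture is matte.
(size=2, texture=matte, weight=8, shape=hexagon): Group A (texture is matte). (size=8, texture=matte, weight=19, shape=square): Group A (texture is matte).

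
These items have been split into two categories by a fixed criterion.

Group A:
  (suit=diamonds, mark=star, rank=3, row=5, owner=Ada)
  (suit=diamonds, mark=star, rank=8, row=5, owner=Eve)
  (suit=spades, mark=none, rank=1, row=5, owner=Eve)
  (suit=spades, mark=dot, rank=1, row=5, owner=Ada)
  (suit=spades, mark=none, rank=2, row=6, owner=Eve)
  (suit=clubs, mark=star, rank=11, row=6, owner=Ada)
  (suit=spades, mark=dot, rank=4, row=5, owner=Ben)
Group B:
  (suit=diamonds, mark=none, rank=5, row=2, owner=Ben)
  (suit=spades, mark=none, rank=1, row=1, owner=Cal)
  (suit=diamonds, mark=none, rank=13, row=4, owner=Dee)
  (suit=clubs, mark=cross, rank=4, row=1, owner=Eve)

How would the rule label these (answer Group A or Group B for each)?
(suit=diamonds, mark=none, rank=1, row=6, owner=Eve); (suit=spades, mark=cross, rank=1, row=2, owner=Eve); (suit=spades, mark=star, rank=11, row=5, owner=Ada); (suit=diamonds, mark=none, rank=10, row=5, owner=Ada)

All 'Group A' examples share one property — row ≥ 5 — and every 'Group B' example lacks it.

Group A, Group B, Group A, Group A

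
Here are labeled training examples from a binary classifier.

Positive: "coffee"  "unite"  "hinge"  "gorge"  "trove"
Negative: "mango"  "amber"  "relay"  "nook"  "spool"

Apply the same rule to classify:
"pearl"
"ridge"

Every 'Positive' example satisfies: ends with 'e'. None of the 'Negative' examples do.
"pearl": ends with 'l', lacks this property → Negative.
"ridge": ends with 'e', meets the rule → Positive.

Negative, Positive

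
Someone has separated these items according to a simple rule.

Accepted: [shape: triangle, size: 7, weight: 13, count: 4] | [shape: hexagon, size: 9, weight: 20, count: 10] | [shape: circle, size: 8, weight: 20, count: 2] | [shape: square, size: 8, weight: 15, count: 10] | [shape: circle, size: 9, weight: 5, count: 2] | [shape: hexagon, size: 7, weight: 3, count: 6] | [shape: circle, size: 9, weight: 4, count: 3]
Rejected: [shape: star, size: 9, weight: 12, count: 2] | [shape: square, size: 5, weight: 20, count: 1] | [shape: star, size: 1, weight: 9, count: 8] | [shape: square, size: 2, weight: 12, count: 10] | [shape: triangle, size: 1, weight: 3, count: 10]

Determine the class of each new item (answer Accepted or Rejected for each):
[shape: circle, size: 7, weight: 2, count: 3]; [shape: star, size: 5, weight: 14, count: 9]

Accepted, Rejected

Rule: weight ≠ 12 AND size ≥ 7. This holds for each 'Accepted' example and fails for each 'Rejected' one.
[shape: circle, size: 7, weight: 2, count: 3] → weight = 2, size = 7 → Accepted.
[shape: star, size: 5, weight: 14, count: 9] → weight = 14, size = 5 → Rejected.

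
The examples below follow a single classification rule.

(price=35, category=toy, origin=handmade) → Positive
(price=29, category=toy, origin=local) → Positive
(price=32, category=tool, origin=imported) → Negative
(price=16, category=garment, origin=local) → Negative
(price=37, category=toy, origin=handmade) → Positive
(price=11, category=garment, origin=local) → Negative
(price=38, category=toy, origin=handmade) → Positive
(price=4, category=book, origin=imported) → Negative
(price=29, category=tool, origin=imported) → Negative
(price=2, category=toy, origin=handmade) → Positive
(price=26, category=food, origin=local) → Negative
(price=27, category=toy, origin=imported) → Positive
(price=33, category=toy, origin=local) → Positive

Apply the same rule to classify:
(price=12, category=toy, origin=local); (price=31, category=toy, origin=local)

Looking at the examples, the only property every 'Positive' case has and every 'Negative' case lacks is: category is toy.

Positive, Positive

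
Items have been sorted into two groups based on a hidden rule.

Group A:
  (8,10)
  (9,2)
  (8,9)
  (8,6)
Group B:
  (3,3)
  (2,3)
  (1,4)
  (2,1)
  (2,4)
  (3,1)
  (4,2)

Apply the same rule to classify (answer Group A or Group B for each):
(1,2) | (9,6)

The common property of the 'Group A' items is: sum ≥ 11. No 'Group B' item has it.
(1,2): 1+2 = 3 — does not satisfy this, so Group B.
(9,6): 9+6 = 15 — meets the rule, so Group A.

Group B, Group A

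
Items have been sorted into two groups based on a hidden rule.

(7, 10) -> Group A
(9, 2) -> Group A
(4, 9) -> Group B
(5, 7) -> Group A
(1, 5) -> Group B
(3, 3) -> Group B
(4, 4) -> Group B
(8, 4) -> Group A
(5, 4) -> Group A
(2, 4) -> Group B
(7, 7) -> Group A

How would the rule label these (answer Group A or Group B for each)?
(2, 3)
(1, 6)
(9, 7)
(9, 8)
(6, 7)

Group B, Group B, Group A, Group A, Group A

The rule appears to be: first ≥ 5.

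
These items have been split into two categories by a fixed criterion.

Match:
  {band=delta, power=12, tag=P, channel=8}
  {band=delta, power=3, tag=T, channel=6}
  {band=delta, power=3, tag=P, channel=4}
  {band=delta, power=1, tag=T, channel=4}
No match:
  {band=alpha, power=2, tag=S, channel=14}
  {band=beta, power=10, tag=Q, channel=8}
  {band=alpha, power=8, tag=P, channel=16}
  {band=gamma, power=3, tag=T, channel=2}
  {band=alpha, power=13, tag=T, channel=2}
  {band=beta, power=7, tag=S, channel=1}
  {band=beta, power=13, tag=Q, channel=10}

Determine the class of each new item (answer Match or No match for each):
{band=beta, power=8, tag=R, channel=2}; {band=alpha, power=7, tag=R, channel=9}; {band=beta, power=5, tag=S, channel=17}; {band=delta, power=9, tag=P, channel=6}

Checking candidate rules against both groups, what survives is: band is delta.
No match: {band=beta, power=8, tag=R, channel=2}, since band is beta. No match: {band=alpha, power=7, tag=R, channel=9}, since band is alpha. No match: {band=beta, power=5, tag=S, channel=17}, since band is beta. Match: {band=delta, power=9, tag=P, channel=6}, since band is delta.

No match, No match, No match, Match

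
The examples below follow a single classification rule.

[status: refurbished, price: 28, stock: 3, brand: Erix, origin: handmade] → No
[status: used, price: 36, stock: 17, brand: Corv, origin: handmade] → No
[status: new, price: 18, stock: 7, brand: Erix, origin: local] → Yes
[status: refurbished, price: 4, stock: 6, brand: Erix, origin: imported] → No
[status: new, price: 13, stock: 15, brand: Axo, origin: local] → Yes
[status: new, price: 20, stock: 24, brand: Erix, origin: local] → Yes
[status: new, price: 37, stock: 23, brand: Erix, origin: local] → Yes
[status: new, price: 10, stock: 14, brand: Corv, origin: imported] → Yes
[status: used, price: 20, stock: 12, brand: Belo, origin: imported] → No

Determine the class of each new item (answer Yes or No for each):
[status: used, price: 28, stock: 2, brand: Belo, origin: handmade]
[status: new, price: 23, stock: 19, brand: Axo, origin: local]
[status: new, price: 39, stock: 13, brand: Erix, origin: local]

Rule: status is new. This holds for each 'Yes' example and fails for each 'No' one.
[status: used, price: 28, stock: 2, brand: Belo, origin: handmade] → status is used → No.
[status: new, price: 23, stock: 19, brand: Axo, origin: local] → status is new → Yes.
[status: new, price: 39, stock: 13, brand: Erix, origin: local] → status is new → Yes.

No, Yes, Yes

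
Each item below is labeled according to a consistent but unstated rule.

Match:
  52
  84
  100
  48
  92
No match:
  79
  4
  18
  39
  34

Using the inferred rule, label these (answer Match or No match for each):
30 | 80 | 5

The rule appears to be: even AND at least 39.
30 — 30 is even, 30 < 39, hence No match. 80 — 80 is even, 80 ≥ 39, hence Match. 5 — 5 is odd, 5 < 39, hence No match.

No match, Match, No match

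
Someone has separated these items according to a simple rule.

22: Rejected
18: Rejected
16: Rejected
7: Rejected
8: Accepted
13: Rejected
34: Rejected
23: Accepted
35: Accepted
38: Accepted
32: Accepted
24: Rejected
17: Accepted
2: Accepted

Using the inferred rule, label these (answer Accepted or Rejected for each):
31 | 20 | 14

Rejected, Accepted, Accepted

The classifier is using: ≡ 2 (mod 3).
31: Rejected (31 mod 3 = 1).
20: Accepted (20 mod 3 = 2).
14: Accepted (14 mod 3 = 2).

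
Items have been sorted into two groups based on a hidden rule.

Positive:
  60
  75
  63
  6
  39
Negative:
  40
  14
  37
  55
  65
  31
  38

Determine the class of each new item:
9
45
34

All 'Positive' examples share one property — multiple of 3 — and every 'Negative' example lacks it.

Positive, Positive, Negative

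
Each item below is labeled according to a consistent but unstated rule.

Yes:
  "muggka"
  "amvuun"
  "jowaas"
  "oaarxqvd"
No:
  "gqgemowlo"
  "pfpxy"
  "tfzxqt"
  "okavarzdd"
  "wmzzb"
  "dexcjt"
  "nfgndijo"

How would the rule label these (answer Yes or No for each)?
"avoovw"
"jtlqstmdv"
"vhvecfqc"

The pattern is that an item is 'Yes' exactly when: even length AND contains 'a'.
"avoovw" → length 6, has 'a' → Yes. "jtlqstmdv" → length 9, no 'a' → No. "vhvecfqc" → length 8, no 'a' → No.

Yes, No, No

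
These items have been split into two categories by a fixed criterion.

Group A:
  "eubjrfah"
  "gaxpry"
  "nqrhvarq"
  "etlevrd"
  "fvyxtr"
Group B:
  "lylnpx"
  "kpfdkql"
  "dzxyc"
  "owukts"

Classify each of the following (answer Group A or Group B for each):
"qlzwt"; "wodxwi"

A rule that fits every label: contains 'r' — true of each 'Group A' example, false of each 'Group B' one.
"qlzwt" → no 'r' → Group B.
"wodxwi" → no 'r' → Group B.

Group B, Group B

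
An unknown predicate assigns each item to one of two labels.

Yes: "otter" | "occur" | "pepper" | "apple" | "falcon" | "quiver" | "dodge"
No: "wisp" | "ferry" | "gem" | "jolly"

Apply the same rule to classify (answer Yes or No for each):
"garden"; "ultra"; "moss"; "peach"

The classifier is using: has ≥ 2 vowels.
"garden": 2 vowels, satisfies this → Yes.
"ultra": 2 vowels, satisfies this → Yes.
"moss": 1 vowel, fails this test → No.
"peach": 2 vowels, satisfies this → Yes.

Yes, Yes, No, Yes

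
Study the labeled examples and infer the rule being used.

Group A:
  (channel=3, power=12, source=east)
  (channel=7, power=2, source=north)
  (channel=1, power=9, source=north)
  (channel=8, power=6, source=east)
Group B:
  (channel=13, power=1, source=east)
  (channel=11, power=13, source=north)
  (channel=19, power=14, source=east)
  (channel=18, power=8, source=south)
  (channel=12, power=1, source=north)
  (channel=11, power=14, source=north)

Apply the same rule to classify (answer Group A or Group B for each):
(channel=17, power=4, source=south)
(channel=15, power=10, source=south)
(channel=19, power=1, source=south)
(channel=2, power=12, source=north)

Group B, Group B, Group B, Group A

Rule: channel ≤ 8. This holds for each 'Group A' example and fails for each 'Group B' one.
(channel=17, power=4, source=south): Group B (channel = 17).
(channel=15, power=10, source=south): Group B (channel = 15).
(channel=19, power=1, source=south): Group B (channel = 19).
(channel=2, power=12, source=north): Group A (channel = 2).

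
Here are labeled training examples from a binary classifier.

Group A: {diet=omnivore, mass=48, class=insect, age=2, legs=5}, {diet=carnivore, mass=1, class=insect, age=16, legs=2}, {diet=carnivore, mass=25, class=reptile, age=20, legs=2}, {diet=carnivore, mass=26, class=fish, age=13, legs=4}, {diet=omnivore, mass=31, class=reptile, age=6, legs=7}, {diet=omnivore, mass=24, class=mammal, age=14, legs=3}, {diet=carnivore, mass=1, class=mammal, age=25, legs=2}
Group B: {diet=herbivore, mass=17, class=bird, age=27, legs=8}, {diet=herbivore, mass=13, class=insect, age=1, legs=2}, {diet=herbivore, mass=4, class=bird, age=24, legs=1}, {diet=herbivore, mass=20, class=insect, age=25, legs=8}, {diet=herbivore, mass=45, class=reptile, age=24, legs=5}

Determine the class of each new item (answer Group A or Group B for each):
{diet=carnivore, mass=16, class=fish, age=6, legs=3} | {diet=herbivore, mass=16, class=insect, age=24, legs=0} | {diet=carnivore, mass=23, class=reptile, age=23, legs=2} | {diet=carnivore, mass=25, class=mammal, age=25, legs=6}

Comparing the two groups points to one rule — diet is not herbivore.
{diet=carnivore, mass=16, class=fish, age=6, legs=3}: diet is carnivore, has this property → Group A.
{diet=herbivore, mass=16, class=insect, age=24, legs=0}: diet is herbivore, does not satisfy this → Group B.
{diet=carnivore, mass=23, class=reptile, age=23, legs=2}: diet is carnivore, has this property → Group A.
{diet=carnivore, mass=25, class=mammal, age=25, legs=6}: diet is carnivore, has this property → Group A.

Group A, Group B, Group A, Group A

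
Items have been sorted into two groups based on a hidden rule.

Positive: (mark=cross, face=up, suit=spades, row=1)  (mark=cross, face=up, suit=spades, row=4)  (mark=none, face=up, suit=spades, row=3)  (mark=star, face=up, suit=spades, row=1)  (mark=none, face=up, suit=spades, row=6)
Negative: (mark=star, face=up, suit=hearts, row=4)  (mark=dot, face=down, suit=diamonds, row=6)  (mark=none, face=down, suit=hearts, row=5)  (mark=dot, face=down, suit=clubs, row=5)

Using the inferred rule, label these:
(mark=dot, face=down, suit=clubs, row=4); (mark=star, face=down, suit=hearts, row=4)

Negative, Negative

A rule that fits every label: suit is spades — true of each 'Positive' example, false of each 'Negative' one.
(mark=dot, face=down, suit=clubs, row=4): Negative (suit is clubs). (mark=star, face=down, suit=hearts, row=4): Negative (suit is hearts).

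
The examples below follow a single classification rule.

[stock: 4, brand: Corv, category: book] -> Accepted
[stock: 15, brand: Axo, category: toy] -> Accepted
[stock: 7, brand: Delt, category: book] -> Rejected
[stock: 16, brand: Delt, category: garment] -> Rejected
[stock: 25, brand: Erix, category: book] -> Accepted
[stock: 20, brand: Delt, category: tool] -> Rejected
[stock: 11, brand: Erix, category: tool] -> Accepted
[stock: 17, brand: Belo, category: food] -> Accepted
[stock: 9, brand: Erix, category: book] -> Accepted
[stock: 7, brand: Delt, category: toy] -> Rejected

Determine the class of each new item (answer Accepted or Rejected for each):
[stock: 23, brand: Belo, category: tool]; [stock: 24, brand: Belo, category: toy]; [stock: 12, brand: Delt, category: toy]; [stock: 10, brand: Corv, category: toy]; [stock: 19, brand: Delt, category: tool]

Accepted, Accepted, Rejected, Accepted, Rejected

Looking at the examples, the only property every 'Accepted' case has and every 'Rejected' case lacks is: brand is not Delt.
Accepted: [stock: 23, brand: Belo, category: tool], since brand is Belo. Accepted: [stock: 24, brand: Belo, category: toy], since brand is Belo. Rejected: [stock: 12, brand: Delt, category: toy], since brand is Delt. Accepted: [stock: 10, brand: Corv, category: toy], since brand is Corv. Rejected: [stock: 19, brand: Delt, category: tool], since brand is Delt.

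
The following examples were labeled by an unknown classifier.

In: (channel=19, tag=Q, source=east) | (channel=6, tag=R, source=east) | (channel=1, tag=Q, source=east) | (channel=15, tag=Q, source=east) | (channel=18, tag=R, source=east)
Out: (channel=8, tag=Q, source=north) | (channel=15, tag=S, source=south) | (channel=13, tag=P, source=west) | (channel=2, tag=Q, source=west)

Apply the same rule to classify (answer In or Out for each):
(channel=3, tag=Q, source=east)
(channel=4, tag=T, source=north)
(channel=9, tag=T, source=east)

In, Out, In

Checking candidate rules against both groups, what survives is: source is east.
(channel=3, tag=Q, source=east): source is east — matches, so In.
(channel=4, tag=T, source=north): source is north — does not pass, so Out.
(channel=9, tag=T, source=east): source is east — matches, so In.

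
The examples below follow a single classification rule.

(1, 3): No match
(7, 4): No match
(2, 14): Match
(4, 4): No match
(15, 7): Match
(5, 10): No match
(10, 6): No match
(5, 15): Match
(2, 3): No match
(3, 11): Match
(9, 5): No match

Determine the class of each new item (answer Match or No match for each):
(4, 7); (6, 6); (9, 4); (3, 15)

No match, No match, No match, Match

All 'Match' examples share one property — max ≥ 11 — and every 'No match' example lacks it.
(4, 7) — max 7, hence No match.
(6, 6) — max 6, hence No match.
(9, 4) — max 9, hence No match.
(3, 15) — max 15, hence Match.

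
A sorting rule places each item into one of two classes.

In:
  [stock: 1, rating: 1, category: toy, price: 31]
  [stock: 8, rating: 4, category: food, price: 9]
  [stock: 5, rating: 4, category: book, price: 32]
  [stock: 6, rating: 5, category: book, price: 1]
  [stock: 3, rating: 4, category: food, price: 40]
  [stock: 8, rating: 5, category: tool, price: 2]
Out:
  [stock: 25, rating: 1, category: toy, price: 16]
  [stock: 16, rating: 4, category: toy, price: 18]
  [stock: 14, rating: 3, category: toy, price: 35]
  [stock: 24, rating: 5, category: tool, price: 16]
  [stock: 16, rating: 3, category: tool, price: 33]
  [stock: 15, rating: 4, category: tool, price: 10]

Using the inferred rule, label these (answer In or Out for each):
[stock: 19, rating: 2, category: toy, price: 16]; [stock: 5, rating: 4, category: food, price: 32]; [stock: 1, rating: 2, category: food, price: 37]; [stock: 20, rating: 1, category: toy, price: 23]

The distinguishing property — stock ≤ 8 — holds for all the 'In' cases and none of the 'Out' cases.

Out, In, In, Out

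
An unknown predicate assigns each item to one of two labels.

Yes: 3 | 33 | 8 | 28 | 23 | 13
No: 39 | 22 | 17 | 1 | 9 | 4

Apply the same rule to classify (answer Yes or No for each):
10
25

No, No

The common property of the 'Yes' items is: ≡ 3 (mod 5). No 'No' item has it.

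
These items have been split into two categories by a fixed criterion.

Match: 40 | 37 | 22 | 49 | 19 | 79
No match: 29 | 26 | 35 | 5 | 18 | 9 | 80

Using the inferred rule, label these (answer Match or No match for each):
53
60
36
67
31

No match, No match, No match, Match, Match

Comparing the two groups points to one rule — ≡ 1 (mod 3).
53 — 53 mod 3 = 2, hence No match.
60 — 60 mod 3 = 0, hence No match.
36 — 36 mod 3 = 0, hence No match.
67 — 67 mod 3 = 1, hence Match.
31 — 31 mod 3 = 1, hence Match.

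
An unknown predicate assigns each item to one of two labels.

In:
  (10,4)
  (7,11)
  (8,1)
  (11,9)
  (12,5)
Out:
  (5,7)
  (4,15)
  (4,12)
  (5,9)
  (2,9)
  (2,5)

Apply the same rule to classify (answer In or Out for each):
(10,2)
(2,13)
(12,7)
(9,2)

In, Out, In, In

The common property of the 'In' items is: first ≥ 7. No 'Out' item has it.
In: (10,2), since first 10. Out: (2,13), since first 2. In: (12,7), since first 12. In: (9,2), since first 9.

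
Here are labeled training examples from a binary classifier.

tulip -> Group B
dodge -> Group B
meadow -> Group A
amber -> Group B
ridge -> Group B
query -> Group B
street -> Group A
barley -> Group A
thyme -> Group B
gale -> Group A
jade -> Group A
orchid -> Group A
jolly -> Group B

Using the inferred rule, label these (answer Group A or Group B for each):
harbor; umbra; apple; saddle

Group A, Group B, Group B, Group A

Looking at the examples, the only property every 'Group A' case has and every 'Group B' case lacks is: even length.
harbor — length 6, hence Group A. umbra — length 5, hence Group B. apple — length 5, hence Group B. saddle — length 6, hence Group A.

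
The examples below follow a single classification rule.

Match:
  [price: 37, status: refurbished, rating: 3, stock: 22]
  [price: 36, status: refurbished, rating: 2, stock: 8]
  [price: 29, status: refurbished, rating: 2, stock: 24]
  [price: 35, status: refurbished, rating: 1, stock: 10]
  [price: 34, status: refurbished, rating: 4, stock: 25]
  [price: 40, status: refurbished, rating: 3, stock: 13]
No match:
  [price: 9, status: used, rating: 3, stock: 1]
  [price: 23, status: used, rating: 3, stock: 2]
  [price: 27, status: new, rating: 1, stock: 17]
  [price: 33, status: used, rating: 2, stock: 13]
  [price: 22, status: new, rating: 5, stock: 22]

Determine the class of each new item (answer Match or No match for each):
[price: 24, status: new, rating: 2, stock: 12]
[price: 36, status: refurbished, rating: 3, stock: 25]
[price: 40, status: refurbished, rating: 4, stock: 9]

No match, Match, Match

One predicate separates the groups cleanly: status is refurbished.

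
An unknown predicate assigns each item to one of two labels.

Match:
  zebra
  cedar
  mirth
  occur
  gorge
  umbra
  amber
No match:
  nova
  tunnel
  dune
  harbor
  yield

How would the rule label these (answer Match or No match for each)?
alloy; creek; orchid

No match, Match, No match

The rule appears to be: odd length AND contains 'r'.
alloy: length 5, no 'r', doesn't qualify → No match.
creek: length 5, has 'r', qualifies → Match.
orchid: length 6, has 'r', doesn't qualify → No match.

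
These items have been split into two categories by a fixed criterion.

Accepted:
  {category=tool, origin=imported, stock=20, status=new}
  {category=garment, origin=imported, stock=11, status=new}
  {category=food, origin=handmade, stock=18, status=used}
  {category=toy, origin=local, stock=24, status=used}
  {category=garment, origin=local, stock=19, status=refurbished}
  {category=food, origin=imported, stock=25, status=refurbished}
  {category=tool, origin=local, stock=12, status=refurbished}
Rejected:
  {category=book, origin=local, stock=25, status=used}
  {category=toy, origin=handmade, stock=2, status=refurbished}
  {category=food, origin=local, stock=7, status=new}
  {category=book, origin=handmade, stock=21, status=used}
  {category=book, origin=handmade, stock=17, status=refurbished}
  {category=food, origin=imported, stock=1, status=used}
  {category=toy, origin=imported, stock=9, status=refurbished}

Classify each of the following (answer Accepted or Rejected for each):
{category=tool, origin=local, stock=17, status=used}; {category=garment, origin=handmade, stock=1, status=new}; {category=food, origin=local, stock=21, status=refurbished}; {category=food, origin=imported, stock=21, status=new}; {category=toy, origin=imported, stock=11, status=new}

Accepted, Rejected, Accepted, Accepted, Accepted

The common property of the 'Accepted' items is: category is not book AND stock ≥ 11. No 'Rejected' item has it.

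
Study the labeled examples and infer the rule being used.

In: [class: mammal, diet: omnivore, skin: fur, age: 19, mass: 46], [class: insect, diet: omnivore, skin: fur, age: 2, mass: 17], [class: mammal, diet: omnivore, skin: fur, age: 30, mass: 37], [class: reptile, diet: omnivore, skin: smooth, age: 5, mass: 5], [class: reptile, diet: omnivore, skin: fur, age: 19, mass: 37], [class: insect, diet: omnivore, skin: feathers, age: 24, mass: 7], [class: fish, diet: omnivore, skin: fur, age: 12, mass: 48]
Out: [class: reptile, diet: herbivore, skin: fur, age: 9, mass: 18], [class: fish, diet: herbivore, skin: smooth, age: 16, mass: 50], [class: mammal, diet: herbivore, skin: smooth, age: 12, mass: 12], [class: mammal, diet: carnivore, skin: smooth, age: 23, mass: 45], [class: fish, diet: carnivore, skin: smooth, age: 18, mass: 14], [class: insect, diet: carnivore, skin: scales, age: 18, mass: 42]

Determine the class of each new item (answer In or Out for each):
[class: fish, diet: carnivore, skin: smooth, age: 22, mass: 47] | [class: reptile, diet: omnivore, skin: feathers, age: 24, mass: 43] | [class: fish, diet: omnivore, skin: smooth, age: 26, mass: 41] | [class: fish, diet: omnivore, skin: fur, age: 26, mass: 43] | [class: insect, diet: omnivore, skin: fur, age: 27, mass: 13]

'In' ⟺ diet is omnivore.

Out, In, In, In, In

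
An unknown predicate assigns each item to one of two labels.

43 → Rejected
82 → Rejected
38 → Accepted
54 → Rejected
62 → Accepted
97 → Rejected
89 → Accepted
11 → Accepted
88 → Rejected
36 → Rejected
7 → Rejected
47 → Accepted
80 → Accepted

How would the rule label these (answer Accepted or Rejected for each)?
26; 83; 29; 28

Accepted, Accepted, Accepted, Rejected

The simplest hypothesis consistent with all the labels is: ≡ 2 (mod 3).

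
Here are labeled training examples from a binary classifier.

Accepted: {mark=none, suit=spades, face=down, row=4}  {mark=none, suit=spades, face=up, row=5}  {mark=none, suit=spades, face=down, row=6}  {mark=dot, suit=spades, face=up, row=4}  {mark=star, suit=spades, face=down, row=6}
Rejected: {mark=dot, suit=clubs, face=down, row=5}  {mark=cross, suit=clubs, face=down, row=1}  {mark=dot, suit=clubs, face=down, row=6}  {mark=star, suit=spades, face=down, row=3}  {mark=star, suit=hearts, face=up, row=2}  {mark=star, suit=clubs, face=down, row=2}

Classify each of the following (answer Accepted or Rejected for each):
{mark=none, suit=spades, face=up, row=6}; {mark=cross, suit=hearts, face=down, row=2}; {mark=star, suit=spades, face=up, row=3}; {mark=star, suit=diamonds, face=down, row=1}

Accepted, Rejected, Rejected, Rejected

The rule appears to be: suit is spades AND row ≥ 4.
{mark=none, suit=spades, face=up, row=6}: suit is spades, row = 6 — qualifies, so Accepted.
{mark=cross, suit=hearts, face=down, row=2}: suit is hearts, row = 2 — fails the rule, so Rejected.
{mark=star, suit=spades, face=up, row=3}: suit is spades, row = 3 — fails the rule, so Rejected.
{mark=star, suit=diamonds, face=down, row=1}: suit is diamonds, row = 1 — fails the rule, so Rejected.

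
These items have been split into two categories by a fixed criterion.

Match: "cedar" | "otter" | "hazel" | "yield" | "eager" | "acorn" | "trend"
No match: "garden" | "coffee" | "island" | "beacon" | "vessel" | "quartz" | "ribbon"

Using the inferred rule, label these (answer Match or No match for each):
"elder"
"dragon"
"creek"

Match, No match, Match

Rule: odd length. This holds for each 'Match' example and fails for each 'No match' one.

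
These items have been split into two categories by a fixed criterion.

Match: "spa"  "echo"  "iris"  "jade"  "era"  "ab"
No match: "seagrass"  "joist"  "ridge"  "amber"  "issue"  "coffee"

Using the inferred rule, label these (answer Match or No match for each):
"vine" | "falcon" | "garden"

The classifier is using: length ≤ 4.
"vine": Match (length 4).
"falcon": No match (length 6).
"garden": No match (length 6).

Match, No match, No match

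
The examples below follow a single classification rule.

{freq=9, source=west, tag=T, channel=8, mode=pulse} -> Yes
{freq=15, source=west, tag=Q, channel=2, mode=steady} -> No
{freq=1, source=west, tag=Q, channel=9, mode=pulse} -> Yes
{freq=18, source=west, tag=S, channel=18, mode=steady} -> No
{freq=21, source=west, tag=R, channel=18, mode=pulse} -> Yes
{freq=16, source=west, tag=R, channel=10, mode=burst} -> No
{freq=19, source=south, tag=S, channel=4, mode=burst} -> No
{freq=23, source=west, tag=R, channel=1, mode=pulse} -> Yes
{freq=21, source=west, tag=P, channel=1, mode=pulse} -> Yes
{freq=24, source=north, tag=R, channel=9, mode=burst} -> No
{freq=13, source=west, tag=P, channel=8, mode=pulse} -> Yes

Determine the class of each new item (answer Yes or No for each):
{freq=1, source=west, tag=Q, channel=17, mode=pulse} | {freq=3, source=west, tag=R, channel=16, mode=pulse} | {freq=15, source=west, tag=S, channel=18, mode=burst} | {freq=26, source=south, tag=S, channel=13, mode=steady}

Yes, Yes, No, No

The common property of the 'Yes' items is: mode is pulse. No 'No' item has it.
{freq=1, source=west, tag=Q, channel=17, mode=pulse}: Yes (mode is pulse). {freq=3, source=west, tag=R, channel=16, mode=pulse}: Yes (mode is pulse). {freq=15, source=west, tag=S, channel=18, mode=burst}: No (mode is burst). {freq=26, source=south, tag=S, channel=13, mode=steady}: No (mode is steady).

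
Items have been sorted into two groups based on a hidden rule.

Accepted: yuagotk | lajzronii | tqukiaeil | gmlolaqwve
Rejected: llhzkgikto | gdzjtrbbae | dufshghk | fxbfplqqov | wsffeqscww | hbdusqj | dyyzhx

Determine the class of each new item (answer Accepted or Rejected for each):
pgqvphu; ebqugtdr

Rejected, Rejected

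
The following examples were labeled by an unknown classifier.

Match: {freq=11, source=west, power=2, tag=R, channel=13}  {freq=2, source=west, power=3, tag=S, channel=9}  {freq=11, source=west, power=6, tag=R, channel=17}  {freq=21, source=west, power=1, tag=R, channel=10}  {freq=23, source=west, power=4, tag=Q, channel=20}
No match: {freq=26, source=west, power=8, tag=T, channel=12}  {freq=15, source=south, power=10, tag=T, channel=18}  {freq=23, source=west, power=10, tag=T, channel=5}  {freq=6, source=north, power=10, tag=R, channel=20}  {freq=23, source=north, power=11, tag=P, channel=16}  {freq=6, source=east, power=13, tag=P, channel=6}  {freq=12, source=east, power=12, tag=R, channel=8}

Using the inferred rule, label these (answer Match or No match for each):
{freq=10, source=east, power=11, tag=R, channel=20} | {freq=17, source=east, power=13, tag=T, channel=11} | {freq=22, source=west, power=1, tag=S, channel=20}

A rule that fits every label: power ≤ 6 — true of each 'Match' example, false of each 'No match' one.
{freq=10, source=east, power=11, tag=R, channel=20} → power = 11 → No match. {freq=17, source=east, power=13, tag=T, channel=11} → power = 13 → No match. {freq=22, source=west, power=1, tag=S, channel=20} → power = 1 → Match.

No match, No match, Match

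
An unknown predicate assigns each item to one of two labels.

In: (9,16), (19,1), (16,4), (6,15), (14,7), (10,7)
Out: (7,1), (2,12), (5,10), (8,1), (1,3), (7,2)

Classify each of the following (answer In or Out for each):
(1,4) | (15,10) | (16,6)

A rule that fits every label: sum ≥ 17 — true of each 'In' example, false of each 'Out' one.

Out, In, In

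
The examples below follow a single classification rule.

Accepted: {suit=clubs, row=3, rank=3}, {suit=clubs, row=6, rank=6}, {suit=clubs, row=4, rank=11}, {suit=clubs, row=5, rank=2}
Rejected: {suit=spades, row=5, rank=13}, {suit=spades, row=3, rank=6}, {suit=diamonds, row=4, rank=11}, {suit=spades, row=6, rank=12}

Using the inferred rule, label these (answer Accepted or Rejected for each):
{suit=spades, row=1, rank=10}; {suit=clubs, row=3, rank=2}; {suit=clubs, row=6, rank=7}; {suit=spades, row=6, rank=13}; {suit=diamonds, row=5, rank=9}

Rejected, Accepted, Accepted, Rejected, Rejected

The rule appears to be: suit is clubs.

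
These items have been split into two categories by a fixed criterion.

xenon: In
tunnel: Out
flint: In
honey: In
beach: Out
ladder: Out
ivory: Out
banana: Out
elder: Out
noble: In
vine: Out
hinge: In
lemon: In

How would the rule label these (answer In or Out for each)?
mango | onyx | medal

In, Out, Out

The simplest hypothesis consistent with all the labels is: odd length AND contains 'n'.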